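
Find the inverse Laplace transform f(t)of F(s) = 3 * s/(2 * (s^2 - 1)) 3 * cosh(t)/2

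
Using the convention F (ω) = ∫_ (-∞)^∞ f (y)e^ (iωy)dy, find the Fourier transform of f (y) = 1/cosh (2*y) pi/ (2*cosh (pi*ω/4))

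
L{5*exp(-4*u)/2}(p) 5/(2*(p + 4))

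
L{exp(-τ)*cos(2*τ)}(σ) (σ + 1)/((σ + 1)^2 + 4)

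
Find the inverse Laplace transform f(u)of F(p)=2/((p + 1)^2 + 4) exp(-u) * sin(2 * u)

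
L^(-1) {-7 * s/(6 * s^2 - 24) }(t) -7 * cosh(2 * t) /6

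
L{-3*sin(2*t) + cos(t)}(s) s/(s^2 + 1) - 6/(s^2 + 4)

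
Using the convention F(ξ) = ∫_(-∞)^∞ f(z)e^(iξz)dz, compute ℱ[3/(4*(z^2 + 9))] pi*exp(-3*Abs(ξ))/4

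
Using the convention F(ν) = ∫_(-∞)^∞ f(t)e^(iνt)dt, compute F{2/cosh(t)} 2*pi/cosh(pi*ν/2)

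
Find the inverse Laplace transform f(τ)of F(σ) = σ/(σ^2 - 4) cosh(2 * τ)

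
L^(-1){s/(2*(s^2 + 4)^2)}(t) t*sin(2*t)/8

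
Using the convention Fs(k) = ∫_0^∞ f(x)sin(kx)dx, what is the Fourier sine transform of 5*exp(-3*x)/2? 5*k/(2*(k^2 + 9))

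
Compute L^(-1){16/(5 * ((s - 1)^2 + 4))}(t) 8 * exp(t) * sin(2 * t)/5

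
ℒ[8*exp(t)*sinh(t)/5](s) 8/(5*s*(s - 2))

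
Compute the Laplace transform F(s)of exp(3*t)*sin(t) 1/((s - 3)^2 + 1)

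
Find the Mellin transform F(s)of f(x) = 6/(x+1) 6*pi*csc(pi*s)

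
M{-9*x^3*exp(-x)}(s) -9*gamma(s + 3)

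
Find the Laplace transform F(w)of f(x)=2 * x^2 4/w^3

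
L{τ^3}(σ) 6/σ^4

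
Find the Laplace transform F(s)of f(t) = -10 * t -10/s^2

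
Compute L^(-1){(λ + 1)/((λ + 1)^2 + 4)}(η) exp(-η)*cos(2*η)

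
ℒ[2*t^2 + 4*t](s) 4/s^3 + 4/s^2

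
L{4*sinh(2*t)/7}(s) 8/(7*(s^2 - 4))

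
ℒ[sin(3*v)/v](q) atan(3/q)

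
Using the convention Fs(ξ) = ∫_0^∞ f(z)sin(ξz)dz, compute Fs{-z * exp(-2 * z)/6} -2 * ξ/(3 * (ξ^2 + 4)^2)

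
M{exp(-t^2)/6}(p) gamma(p/2)/12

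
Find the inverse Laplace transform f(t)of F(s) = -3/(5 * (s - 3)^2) -3 * t * exp(3 * t)/5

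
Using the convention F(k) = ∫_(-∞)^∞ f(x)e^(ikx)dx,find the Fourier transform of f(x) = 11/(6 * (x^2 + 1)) 11 * pi * exp(-Abs(k))/6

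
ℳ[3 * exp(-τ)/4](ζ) 3 * gamma(ζ)/4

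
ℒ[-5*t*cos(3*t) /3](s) 5*(9 - s^2) /(3*(s^2 + 9) ^2) 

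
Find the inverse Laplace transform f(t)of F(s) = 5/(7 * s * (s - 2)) 5 * exp(t) * sinh(t)/7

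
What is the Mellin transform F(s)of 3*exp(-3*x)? 3^(1 - s)*gamma(s)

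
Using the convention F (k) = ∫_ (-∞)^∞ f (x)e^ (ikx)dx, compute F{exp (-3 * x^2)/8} sqrt (3) * sqrt (pi) * exp (-k^2/12)/24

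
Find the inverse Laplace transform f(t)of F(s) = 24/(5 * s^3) 12 * t^2/5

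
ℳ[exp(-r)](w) gamma(w)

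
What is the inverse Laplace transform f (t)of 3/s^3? 3*t^2/2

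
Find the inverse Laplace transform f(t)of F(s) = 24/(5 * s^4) 4 * t^3/5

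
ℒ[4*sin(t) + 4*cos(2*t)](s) 4*s/(s^2 + 4) + 4/(s^2 + 1)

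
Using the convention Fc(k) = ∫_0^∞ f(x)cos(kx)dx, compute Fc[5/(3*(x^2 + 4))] 5*pi*exp(-2*k)/12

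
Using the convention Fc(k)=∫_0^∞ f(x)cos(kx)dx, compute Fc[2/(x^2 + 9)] pi*exp(-3*k)/3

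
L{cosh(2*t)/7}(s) s/(7*(s^2 - 4))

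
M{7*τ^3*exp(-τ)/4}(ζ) 7*gamma(ζ + 3)/4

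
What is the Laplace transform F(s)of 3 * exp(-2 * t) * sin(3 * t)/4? 9/(4 * ((s + 2)^2 + 9))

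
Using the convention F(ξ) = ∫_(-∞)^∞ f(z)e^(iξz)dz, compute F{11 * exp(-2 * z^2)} 11 * sqrt(2) * sqrt(pi) * exp(-ξ^2/8)/2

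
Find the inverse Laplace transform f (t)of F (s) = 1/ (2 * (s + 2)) exp (-2 * t)/2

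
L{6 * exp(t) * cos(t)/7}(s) 6 * (s - 1)/(7 * ((s - 1)^2 + 1))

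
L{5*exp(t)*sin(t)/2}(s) 5/(2*((s - 1)^2 + 1))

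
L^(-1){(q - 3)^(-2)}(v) v*exp(3*v)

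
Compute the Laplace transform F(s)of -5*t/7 -5/(7*s^2)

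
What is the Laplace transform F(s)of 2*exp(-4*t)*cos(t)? 2*(s + 4)/((s + 4)^2 + 1)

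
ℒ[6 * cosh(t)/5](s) 6 * s/(5 * (s^2 - 1))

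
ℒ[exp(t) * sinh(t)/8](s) 1/(8 * s * (s - 2))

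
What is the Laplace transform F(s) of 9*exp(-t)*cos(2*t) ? 9*(s + 1) /((s + 1) ^2 + 4) 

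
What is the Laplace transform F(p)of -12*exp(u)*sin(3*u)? -36/((p - 1)^2 + 9)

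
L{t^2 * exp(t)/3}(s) 2/(3 * (s - 1)^3)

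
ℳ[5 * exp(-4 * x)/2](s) 5 * gamma(s)/(2 * 2^(2 * s))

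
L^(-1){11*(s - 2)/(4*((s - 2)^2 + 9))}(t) 11*exp(2*t)*cos(3*t)/4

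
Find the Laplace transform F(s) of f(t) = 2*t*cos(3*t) 2*(s^2 - 9) /(s^2 + 9) ^2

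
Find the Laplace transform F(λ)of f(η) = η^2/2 λ^(-3)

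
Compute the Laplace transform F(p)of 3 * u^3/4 9/(2 * p^4)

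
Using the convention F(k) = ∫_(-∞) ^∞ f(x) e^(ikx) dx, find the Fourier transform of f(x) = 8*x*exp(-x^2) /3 4*I*sqrt(pi)*k*exp(-k^2/4) /3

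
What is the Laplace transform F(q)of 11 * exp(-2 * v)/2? 11/(2 * (q + 2))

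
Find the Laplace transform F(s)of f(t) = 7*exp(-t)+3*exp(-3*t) 7/(s+1)+3/(s+3)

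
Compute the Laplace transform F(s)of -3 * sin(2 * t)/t -3 * atan(2/s)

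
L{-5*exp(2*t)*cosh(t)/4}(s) 5*(2 - s)/(4*((s - 2)^2 - 1))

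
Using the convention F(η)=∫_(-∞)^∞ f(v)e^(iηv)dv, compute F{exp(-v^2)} sqrt(pi)*exp(-η^2/4)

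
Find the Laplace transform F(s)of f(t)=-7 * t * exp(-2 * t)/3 -7/(3 * (s + 2)^2)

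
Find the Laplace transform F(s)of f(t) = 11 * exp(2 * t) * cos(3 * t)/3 11 * (s - 2)/(3 * ((s - 2)^2 + 9))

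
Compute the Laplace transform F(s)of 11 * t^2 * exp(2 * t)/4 11/(2 * (s - 2)^3)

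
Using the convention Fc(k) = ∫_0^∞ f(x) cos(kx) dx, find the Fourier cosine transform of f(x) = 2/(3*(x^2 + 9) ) pi*exp(-3*k) /9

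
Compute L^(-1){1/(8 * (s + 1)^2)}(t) t * exp(-t)/8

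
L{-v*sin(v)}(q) -2*q/(q^2 + 1)^2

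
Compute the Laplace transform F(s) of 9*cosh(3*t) 9*s/(s^2 - 9) 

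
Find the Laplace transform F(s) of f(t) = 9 9/s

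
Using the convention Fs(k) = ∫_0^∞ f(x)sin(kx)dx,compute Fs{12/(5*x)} 6*pi/5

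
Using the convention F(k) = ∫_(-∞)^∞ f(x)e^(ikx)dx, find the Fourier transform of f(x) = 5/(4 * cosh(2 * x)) 5 * pi/(8 * cosh(pi * k/4))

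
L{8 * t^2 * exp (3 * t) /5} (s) 16/ (5 * (s - 3) ^3) 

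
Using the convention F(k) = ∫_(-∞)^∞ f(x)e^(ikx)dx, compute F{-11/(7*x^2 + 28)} -11*pi*exp(-2*Abs(k))/14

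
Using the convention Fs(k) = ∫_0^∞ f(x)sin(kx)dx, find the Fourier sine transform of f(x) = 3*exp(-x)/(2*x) 3*atan(k)/2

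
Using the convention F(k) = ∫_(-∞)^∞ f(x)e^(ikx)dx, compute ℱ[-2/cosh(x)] -2*pi/cosh(pi*k/2)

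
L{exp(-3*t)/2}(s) 1/(2*(s + 3))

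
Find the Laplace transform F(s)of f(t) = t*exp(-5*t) (s+5)^(-2)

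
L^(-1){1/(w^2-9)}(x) sinh(3*x)/3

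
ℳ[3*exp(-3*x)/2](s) 3^(1 - s)*gamma(s)/2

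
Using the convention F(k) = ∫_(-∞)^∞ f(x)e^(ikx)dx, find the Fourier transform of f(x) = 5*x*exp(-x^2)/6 5*I*sqrt(pi)*k*exp(-k^2/4)/12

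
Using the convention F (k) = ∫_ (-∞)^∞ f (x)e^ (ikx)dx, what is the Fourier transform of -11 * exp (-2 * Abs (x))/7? -44/ (7 * k^2 + 28)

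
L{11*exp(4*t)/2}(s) 11/(2*(s - 4))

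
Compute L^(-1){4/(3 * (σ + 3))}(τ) 4 * exp(-3 * τ)/3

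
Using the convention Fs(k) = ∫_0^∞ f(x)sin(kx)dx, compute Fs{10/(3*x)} 5*pi/3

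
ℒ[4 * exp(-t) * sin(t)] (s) 4/((s + 1)^2 + 1)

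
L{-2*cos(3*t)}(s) -2*s/(s^2 + 9)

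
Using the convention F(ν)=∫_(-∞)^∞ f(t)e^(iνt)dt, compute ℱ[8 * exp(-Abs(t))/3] 16/(3 * (ν^2 + 1))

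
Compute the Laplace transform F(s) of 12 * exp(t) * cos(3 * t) 12 * (s - 1) /((s - 1) ^2 + 9) 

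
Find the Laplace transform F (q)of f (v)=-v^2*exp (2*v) -2/ (q - 2)^3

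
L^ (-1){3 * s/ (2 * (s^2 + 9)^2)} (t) t * sin (3 * t)/4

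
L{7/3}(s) 7/(3*s)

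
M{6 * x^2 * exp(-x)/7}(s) 6 * gamma(s + 2)/7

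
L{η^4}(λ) 24/λ^5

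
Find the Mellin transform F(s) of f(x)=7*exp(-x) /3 7*gamma(s) /3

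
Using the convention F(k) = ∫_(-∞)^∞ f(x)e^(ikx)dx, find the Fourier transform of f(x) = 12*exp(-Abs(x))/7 24/(7*(k^2 + 1))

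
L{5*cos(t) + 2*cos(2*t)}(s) 2*s/(s^2 + 4) + 5*s/(s^2 + 1)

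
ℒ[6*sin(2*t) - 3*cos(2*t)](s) 12/(s^2+4) - 3*s/(s^2+4) 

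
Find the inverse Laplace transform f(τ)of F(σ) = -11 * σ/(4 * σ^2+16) -11 * cos(2 * τ)/4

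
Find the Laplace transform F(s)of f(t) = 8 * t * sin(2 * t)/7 32 * s/(7 * (s^2 + 4)^2)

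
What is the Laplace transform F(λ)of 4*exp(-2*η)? 4/(λ + 2)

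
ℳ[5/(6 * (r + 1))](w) 5 * pi * csc(pi * w)/6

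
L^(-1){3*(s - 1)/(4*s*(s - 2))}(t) 3*exp(t)*cosh(t)/4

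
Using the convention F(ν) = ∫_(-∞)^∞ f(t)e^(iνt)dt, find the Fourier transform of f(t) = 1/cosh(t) pi/cosh(pi*ν/2)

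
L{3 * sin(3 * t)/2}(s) 9/(2 * (s^2 + 9))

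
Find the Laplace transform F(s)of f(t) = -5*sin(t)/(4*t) -5*atan(1/s)/4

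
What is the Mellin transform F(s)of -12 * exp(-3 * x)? -12 * gamma(s)/3^s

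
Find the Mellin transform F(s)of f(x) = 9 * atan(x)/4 -9 * pi * sec(pi * s/2)/(8 * s)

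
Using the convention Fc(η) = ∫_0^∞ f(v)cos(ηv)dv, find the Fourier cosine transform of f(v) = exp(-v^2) sqrt(pi)*exp(-η^2/4)/2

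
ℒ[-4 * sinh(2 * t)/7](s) -8/(7 * s^2 - 28)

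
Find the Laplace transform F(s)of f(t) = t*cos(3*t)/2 (s^2 - 9)/(2*(s^2 + 9)^2)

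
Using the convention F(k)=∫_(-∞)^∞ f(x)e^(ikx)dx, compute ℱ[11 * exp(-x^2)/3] 11 * sqrt(pi) * exp(-k^2/4)/3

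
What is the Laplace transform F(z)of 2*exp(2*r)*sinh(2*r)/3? 4/(3*z*(z - 4))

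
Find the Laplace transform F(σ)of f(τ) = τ σ^(-2)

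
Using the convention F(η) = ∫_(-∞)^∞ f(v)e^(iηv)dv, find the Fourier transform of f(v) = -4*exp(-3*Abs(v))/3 -8/(η^2 + 9)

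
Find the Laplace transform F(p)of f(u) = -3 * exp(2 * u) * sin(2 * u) -6/((p - 2)^2 + 4)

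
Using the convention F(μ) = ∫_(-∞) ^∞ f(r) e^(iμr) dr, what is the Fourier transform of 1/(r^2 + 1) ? pi*exp(-Abs(μ) ) 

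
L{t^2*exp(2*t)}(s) 2/(s - 2)^3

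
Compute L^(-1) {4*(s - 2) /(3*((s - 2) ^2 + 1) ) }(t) 4*exp(2*t)*cos(t) /3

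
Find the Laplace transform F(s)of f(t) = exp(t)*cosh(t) (s - 1)/(s*(s - 2))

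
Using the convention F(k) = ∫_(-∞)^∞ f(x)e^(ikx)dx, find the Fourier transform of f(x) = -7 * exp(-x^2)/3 -7 * sqrt(pi) * exp(-k^2/4)/3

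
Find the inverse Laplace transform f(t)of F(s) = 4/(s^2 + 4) 2*sin(2*t)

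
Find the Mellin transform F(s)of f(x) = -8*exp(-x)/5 -8*gamma(s)/5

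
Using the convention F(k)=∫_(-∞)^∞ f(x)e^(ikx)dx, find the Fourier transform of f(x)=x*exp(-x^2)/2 I*sqrt(pi)*k*exp(-k^2/4)/4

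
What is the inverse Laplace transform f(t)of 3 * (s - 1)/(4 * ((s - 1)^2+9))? 3 * exp(t) * cos(3 * t)/4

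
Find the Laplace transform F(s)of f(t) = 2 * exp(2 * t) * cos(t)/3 2 * (s - 2)/(3 * ((s - 2)^2 + 1))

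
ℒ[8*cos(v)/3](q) 8*q/(3*(q^2+1))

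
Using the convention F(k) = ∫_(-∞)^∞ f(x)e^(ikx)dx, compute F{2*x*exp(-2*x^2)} sqrt(2)*I*sqrt(pi)*k*exp(-k^2/8)/4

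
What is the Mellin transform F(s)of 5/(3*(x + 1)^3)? 5*pi*(s - 2)*(s - 1)/(6*sin(pi*s))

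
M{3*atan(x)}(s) -3*pi*sec(pi*s/2)/(2*s)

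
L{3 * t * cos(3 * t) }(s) 3 * (s^2-9) /(s^2 + 9) ^2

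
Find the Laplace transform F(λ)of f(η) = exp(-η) 1/(λ + 1)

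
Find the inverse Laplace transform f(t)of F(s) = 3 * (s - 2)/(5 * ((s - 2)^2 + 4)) 3 * exp(2 * t) * cos(2 * t)/5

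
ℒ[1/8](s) 1/(8*s)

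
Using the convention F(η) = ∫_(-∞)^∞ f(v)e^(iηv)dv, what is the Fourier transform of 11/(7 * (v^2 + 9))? 11 * pi * exp(-3 * Abs(η))/21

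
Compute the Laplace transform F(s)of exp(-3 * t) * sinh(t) 1/((s + 3)^2 - 1)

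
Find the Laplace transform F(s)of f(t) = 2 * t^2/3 4/(3 * s^3)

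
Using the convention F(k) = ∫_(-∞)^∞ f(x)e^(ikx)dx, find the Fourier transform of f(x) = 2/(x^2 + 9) 2*pi*exp(-3*Abs(k))/3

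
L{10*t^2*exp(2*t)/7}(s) 20/(7*(s - 2)^3)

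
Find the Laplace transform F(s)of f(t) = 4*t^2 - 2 8/s^3 - 2/s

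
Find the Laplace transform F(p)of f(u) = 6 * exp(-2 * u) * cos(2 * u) 6 * (p+2)/((p+2)^2+4)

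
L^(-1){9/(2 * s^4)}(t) 3 * t^3/4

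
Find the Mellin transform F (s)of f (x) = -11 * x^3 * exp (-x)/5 -11 * gamma (s+3)/5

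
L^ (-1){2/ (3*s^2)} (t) 2*t/3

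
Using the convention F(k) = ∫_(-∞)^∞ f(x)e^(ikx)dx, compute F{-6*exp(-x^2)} -6*sqrt(pi)*exp(-k^2/4)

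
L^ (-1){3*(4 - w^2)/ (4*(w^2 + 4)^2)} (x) -3*x*cos (2*x)/4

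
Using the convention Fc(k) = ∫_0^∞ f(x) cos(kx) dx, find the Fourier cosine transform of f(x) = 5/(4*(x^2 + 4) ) 5*pi*exp(-2*k) /16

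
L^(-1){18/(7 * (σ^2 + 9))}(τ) 6 * sin(3 * τ)/7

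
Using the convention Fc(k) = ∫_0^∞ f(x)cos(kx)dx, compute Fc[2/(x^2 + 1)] pi*exp(-k)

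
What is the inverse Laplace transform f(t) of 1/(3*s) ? 1/3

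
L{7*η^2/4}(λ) 7/(2*λ^3)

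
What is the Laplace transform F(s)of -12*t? -12/s^2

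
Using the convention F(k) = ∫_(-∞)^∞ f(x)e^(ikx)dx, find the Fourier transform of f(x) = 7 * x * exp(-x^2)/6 7 * I * sqrt(pi) * k * exp(-k^2/4)/12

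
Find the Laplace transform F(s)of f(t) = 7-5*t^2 7/s - 10/s^3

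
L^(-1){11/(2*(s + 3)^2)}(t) 11*t*exp(-3*t)/2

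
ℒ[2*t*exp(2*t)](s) 2/(s - 2)^2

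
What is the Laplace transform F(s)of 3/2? 3/(2*s)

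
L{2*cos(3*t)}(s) 2*s/(s^2 + 9)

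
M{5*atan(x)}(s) -5*pi*sec(pi*s/2)/(2*s)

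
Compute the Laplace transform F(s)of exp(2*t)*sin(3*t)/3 1/((s - 2)^2+9)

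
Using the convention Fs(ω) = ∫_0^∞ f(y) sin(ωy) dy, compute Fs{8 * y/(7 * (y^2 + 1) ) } 4 * pi * exp(-ω) /7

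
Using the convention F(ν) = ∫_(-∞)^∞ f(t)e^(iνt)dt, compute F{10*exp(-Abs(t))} 20/(ν^2 + 1)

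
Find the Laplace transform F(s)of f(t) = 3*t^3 18/s^4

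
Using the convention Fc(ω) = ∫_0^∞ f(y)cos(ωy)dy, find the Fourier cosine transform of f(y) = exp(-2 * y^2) sqrt(2) * sqrt(pi) * exp(-ω^2/8)/4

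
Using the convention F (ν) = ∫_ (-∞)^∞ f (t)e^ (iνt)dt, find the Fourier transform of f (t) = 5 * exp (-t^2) 5 * sqrt (pi) * exp (-ν^2/4)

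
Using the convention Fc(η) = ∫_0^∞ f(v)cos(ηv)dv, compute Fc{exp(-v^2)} sqrt(pi) * exp(-η^2/4)/2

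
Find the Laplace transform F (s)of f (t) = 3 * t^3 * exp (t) 18/ (s - 1)^4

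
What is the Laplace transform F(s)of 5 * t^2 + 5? 5/s + 10/s^3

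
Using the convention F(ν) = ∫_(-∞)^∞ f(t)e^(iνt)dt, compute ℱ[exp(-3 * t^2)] sqrt(3) * sqrt(pi) * exp(-ν^2/12)/3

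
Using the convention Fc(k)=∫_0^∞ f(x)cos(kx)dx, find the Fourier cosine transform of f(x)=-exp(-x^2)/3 -sqrt(pi)*exp(-k^2/4)/6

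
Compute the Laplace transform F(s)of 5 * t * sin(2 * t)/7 20 * s/(7 * (s^2 + 4)^2)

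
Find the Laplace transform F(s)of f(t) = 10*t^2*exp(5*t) 20/(s - 5)^3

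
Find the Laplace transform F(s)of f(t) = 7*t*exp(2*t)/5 7/(5*(s - 2)^2)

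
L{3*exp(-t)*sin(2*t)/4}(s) 3/(2*((s + 1)^2 + 4))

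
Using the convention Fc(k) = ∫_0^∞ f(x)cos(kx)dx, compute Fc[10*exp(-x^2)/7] 5*sqrt(pi)*exp(-k^2/4)/7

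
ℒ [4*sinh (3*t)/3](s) 4/ (s^2-9)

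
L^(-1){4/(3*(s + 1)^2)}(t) 4*t*exp(-t)/3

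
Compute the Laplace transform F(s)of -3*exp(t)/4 -3/(4*s - 4)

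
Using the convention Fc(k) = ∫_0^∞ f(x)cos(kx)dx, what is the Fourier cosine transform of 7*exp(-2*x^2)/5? 7*sqrt(2)*sqrt(pi)*exp(-k^2/8)/20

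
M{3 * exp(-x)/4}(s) 3 * gamma(s)/4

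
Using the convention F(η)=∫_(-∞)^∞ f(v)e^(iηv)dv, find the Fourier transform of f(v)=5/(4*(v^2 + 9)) 5*pi*exp(-3*Abs(η))/12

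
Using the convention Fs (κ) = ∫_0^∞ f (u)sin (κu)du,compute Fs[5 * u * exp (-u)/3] 10 * κ/ (3 * (κ^2 + 1)^2)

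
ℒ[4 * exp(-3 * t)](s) 4/(s + 3)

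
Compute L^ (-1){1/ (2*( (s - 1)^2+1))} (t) exp (t)*sin (t)/2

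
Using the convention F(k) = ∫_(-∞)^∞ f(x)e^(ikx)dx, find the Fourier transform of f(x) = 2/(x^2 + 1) 2 * pi * exp(-Abs(k))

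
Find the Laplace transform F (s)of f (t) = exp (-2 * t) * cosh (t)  (s + 2)/ ( (s + 2)^2 - 1)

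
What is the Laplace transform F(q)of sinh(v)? 1/(q^2 - 1)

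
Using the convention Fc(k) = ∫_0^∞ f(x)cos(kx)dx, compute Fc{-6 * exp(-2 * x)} -12/(k^2 + 4)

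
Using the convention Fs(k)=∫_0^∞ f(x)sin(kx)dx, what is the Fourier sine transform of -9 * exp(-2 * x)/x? -9 * atan(k/2)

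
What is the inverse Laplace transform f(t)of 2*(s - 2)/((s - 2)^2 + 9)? 2*exp(2*t)*cos(3*t)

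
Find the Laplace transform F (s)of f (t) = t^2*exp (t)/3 2/ (3*(s - 1)^3)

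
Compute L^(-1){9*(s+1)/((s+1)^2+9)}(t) 9*exp(-t)*cos(3*t)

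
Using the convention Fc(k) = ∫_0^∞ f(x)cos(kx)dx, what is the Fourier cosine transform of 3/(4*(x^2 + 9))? pi*exp(-3*k)/8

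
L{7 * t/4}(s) 7/(4 * s^2)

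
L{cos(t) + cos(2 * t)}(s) s/(s^2 + 1) + s/(s^2 + 4)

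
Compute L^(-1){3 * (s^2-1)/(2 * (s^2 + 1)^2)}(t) 3 * t * cos(t)/2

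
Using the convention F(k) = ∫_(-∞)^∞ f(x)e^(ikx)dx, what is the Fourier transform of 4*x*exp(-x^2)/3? 2*I*sqrt(pi)*k*exp(-k^2/4)/3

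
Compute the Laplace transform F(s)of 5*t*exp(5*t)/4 5/(4*(s - 5)^2)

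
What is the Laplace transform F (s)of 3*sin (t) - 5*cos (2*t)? 3/ (s^2 + 1) - 5*s/ (s^2 + 4)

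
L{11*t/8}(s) 11/(8*s^2)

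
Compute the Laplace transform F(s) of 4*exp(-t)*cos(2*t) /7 4*(s + 1) /(7*((s + 1) ^2 + 4) ) 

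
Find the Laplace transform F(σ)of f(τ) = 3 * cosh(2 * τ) 3 * σ/(σ^2-4)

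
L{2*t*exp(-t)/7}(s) 2/(7*(s+1)^2)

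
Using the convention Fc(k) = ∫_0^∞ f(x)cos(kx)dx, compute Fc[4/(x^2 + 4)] pi * exp(-2 * k)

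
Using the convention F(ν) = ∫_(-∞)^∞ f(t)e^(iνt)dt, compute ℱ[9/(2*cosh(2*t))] 9*pi/(4*cosh(pi*ν/4))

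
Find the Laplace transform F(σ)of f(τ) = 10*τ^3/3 20/σ^4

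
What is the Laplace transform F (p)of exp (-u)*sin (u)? 1/ ( (p + 1)^2 + 1)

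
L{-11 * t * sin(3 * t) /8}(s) -33 * s/(4 * (s^2+9) ^2) 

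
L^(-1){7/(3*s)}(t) 7/3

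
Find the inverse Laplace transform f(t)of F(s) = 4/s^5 t^4/6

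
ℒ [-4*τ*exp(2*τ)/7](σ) -4/(7*(σ - 2)^2)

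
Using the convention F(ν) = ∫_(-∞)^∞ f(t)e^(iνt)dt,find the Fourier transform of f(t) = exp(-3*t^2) sqrt(3)*sqrt(pi)*exp(-ν^2/12)/3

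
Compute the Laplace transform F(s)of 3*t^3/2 9/s^4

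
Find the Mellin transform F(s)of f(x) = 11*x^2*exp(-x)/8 11*gamma(s + 2)/8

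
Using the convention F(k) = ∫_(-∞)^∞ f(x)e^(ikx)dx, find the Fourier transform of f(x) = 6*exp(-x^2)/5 6*sqrt(pi)*exp(-k^2/4)/5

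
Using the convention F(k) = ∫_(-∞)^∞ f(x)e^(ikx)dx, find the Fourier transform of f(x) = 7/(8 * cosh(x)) 7 * pi/(8 * cosh(pi * k/2))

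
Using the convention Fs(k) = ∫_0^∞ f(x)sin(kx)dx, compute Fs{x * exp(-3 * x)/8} 3 * k/(4 * (k^2 + 9)^2)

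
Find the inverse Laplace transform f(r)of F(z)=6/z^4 r^3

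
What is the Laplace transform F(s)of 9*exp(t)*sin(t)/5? 9/(5*((s - 1)^2 + 1))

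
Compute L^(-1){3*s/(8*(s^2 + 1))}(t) 3*cos(t)/8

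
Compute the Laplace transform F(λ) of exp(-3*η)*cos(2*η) (λ+3) /((λ+3) ^2+4) 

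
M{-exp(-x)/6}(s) -gamma(s)/6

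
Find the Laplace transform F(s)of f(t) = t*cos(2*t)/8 (s^2 - 4)/(8*(s^2+4)^2)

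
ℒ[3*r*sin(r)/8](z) 3*z/(4*(z^2 + 1)^2)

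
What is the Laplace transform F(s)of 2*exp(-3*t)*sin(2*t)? 4/((s + 3)^2 + 4)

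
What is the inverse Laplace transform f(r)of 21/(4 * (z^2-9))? 7 * sinh(3 * r)/4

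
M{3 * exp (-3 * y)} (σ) 3^ (1 - σ) * gamma (σ)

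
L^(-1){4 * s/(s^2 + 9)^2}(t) 2 * t * sin(3 * t)/3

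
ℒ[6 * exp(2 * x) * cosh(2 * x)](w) 6 * (w - 2)/(w * (w - 4))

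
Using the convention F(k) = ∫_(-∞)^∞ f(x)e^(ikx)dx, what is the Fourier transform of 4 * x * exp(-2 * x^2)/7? sqrt(2) * I * sqrt(pi) * k * exp(-k^2/8)/14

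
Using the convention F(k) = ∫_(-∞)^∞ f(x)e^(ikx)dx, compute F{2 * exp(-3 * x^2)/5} 2 * sqrt(3) * sqrt(pi) * exp(-k^2/12)/15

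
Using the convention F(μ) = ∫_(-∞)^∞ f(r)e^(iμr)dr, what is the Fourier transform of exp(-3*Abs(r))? 6/(μ^2 + 9)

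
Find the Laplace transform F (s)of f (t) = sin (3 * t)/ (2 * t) atan (3/s)/2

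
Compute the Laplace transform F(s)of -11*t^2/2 -11/s^3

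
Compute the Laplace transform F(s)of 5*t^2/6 5/(3*s^3)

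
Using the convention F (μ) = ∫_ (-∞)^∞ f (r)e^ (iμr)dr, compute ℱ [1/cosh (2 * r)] pi/ (2 * cosh (pi * μ/4))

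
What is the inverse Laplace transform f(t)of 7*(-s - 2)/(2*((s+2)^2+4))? -7*exp(-2*t)*cos(2*t)/2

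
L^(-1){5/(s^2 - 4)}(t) 5*sinh(2*t)/2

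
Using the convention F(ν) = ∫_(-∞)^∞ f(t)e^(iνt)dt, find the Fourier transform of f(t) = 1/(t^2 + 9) pi * exp(-3 * Abs(ν))/3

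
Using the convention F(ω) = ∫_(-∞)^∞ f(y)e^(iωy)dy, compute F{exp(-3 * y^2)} sqrt(3) * sqrt(pi) * exp(-ω^2/12)/3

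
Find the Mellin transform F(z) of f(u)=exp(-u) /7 gamma(z) /7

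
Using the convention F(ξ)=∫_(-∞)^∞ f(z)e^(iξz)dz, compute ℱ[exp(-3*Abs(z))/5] 6/(5*(ξ^2 + 9))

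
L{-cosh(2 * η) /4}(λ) -λ/(4 * λ^2-16) 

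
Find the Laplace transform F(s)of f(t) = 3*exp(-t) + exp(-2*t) 3/(s + 1) + 1/(s + 2)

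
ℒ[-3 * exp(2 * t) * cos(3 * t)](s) 3 * (2 - s)/((s - 2)^2 + 9)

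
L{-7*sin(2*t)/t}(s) -7*atan(2/s)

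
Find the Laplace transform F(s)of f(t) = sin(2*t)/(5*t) atan(2/s)/5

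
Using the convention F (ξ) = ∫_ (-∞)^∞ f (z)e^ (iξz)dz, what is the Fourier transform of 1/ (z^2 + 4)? pi*exp (-2*Abs (ξ))/2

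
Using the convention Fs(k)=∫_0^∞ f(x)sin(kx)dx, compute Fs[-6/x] -3*pi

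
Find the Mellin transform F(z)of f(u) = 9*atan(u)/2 -9*pi*sec(pi*z/2)/(4*z)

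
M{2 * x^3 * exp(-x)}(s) 2 * gamma(s + 3)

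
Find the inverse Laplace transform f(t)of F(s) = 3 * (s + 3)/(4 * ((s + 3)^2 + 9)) 3 * exp(-3 * t) * cos(3 * t)/4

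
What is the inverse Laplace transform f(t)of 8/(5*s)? 8/5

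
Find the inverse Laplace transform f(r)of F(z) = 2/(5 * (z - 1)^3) r^2 * exp(r)/5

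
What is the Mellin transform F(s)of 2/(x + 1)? 2*pi*csc(pi*s)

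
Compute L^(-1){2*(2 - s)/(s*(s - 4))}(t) -2*exp(2*t)*cosh(2*t)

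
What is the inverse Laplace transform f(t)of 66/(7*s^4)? 11*t^3/7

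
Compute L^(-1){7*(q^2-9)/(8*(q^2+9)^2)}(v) 7*v*cos(3*v)/8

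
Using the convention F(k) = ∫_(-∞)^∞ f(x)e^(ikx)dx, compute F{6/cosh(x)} 6 * pi/cosh(pi * k/2)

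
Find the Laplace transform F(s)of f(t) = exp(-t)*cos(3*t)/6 (s + 1)/(6*((s + 1)^2 + 9))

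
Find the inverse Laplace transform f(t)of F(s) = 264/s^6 11 * t^5/5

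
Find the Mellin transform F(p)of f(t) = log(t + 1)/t -pi*csc(pi*p)/(p - 1)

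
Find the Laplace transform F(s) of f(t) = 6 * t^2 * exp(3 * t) 12/(s - 3) ^3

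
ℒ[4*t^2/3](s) 8/(3*s^3)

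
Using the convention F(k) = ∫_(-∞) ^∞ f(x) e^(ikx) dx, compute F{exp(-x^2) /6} sqrt(pi) * exp(-k^2/4) /6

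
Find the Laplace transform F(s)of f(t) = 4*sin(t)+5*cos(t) 5*s/(s^2+1)+4/(s^2+1)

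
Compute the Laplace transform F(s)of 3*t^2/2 3/s^3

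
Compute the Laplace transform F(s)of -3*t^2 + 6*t 6/s^2-6/s^3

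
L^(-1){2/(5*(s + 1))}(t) 2*exp(-t)/5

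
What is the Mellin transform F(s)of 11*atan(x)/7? -11*pi*sec(pi*s/2)/(14*s)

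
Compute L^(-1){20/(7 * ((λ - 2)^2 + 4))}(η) 10 * exp(2 * η) * sin(2 * η)/7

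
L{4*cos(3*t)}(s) 4*s/(s^2 + 9)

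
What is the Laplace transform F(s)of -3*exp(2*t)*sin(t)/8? -3/(8*(s - 2)^2+8)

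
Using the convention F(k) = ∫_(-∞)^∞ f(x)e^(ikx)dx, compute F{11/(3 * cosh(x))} 11 * pi/(3 * cosh(pi * k/2))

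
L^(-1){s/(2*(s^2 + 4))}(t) cos(2*t)/2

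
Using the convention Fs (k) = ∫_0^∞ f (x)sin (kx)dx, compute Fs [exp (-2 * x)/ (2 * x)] atan (k/2)/2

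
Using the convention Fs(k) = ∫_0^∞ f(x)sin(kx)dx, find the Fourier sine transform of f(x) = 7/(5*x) 7*pi/10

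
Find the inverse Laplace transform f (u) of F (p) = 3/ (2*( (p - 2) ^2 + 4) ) 3*exp (2*u)*sin (2*u) /4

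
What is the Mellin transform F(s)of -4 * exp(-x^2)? -2 * gamma(s/2)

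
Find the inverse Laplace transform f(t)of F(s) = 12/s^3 6 * t^2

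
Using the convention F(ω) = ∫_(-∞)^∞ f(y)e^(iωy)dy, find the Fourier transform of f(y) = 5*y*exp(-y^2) 5*I*sqrt(pi)*ω*exp(-ω^2/4)/2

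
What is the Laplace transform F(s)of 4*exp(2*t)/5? 4/(5*(s - 2))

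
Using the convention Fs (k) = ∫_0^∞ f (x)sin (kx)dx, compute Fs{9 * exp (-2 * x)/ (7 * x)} 9 * atan (k/2)/7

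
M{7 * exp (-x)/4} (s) 7 * gamma (s)/4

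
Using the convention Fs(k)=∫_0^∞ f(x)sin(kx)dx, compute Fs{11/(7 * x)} 11 * pi/14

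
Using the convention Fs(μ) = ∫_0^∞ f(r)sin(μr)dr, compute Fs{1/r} pi/2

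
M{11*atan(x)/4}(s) -11*pi*sec(pi*s/2)/(8*s)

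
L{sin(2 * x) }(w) 2/(w^2 + 4) 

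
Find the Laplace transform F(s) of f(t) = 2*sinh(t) 2/(s^2 - 1) 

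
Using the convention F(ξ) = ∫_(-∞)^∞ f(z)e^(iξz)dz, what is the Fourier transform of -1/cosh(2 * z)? -pi/(2 * cosh(pi * ξ/4))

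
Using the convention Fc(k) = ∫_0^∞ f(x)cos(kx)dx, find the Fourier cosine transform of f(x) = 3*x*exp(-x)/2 3*(1 - k^2)/(2*(k^2+1)^2)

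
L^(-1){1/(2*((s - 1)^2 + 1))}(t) exp(t)*sin(t)/2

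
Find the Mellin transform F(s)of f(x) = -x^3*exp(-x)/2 -gamma(s + 3)/2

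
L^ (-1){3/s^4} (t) t^3/2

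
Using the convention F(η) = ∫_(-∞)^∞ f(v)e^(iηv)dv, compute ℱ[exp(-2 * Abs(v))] 4/(η^2 + 4)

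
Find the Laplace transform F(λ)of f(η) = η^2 2/λ^3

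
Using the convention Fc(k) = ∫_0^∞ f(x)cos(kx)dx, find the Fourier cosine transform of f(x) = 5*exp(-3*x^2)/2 5*sqrt(3)*sqrt(pi)*exp(-k^2/12)/12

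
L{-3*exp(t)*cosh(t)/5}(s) 3*(1 - s)/(5*s*(s - 2))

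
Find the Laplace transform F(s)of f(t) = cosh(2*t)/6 s/(6*(s^2 - 4))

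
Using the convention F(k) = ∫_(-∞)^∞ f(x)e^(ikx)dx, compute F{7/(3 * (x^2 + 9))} 7 * pi * exp(-3 * Abs(k))/9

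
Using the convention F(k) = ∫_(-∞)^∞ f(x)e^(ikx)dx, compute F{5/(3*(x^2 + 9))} 5*pi*exp(-3*Abs(k))/9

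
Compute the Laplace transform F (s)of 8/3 8/ (3*s)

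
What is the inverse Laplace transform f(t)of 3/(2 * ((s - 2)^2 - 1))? 3 * exp(2 * t) * sinh(t)/2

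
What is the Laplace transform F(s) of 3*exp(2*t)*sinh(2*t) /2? 3/(s*(s - 4) ) 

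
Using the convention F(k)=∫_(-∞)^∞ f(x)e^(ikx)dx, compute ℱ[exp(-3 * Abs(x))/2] 3/(k^2 + 9)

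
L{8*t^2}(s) 16/s^3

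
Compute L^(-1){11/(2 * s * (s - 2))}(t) 11 * exp(t) * sinh(t)/2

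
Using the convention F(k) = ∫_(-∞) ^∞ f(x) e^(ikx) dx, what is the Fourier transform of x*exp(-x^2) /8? I*sqrt(pi)*k*exp(-k^2/4) /16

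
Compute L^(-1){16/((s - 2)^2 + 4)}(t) 8*exp(2*t)*sin(2*t)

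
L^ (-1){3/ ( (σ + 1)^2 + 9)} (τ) exp (-τ)*sin (3*τ)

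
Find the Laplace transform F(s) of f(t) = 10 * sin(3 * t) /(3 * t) 10 * atan(3/s) /3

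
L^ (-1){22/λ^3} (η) 11 * η^2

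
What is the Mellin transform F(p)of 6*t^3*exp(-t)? 6*gamma(p+3)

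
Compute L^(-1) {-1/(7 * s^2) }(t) -t/7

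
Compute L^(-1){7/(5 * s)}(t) 7/5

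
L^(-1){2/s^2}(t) 2*t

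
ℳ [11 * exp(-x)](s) 11 * gamma(s) 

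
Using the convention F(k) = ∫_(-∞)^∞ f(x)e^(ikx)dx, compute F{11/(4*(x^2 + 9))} 11*pi*exp(-3*Abs(k))/12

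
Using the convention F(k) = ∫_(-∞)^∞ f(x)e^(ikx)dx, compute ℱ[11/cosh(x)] 11 * pi/cosh(pi * k/2)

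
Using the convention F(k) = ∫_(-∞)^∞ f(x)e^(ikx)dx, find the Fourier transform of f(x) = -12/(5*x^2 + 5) -12*pi*exp(-Abs(k))/5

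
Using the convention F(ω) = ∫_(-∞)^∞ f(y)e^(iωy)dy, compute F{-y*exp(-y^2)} -I*sqrt(pi)*ω*exp(-ω^2/4)/2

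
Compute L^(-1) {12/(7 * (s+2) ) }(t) 12 * exp(-2 * t) /7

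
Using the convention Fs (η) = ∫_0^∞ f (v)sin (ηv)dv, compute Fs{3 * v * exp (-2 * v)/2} 6 * η/ (η^2 + 4)^2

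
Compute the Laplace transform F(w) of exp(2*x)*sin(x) 1/((w - 2) ^2 + 1) 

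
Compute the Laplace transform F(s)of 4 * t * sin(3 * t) 24 * s/(s^2+9)^2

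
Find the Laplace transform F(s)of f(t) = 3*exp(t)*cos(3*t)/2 3*(s - 1)/(2*((s - 1)^2 + 9))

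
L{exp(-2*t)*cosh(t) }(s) (s + 2) /((s + 2) ^2 - 1) 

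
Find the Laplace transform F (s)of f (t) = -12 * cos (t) -12 * s/ (s^2 + 1)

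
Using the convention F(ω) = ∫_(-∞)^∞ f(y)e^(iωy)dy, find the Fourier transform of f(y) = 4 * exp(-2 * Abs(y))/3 16/(3 * (ω^2+4))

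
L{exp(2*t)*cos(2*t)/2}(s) (s - 2)/(2*((s - 2)^2 + 4))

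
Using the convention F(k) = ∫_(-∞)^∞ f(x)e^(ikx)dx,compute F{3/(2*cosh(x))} 3*pi/(2*cosh(pi*k/2))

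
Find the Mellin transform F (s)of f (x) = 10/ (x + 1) 10*pi*csc (pi*s)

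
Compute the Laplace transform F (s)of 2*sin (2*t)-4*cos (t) 4/ (s^2+4)-4*s/ (s^2+1)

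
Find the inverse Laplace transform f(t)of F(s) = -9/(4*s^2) -9*t/4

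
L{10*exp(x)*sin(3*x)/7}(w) 30/(7*((w - 1)^2 + 9))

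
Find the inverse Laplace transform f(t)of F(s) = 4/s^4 2*t^3/3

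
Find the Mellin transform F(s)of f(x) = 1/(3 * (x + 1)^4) gamma(s) * gamma(4 - s)/18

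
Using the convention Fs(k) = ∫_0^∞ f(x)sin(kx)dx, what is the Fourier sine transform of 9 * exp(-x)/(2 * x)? 9 * atan(k)/2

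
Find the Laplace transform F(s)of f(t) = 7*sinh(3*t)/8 21/(8*(s^2 - 9))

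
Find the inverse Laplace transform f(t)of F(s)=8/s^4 4*t^3/3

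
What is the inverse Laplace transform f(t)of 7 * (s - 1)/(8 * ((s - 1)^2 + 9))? 7 * exp(t) * cos(3 * t)/8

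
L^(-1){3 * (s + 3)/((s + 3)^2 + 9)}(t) 3 * exp(-3 * t) * cos(3 * t)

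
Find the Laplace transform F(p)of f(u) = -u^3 -6/p^4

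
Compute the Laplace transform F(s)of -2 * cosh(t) -2 * s/(s^2 - 1)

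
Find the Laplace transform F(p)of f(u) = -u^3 -6/p^4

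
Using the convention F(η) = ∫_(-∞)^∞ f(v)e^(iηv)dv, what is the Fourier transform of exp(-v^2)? sqrt(pi) * exp(-η^2/4)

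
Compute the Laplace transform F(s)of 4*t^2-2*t 8/s^3-2/s^2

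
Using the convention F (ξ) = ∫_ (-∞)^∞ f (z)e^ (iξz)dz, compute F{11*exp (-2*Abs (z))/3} 44/ (3*(ξ^2 + 4))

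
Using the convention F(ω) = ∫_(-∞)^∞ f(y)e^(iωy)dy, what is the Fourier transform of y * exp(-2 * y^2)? sqrt(2) * I * sqrt(pi) * ω * exp(-ω^2/8)/8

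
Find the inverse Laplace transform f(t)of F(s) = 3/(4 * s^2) 3 * t/4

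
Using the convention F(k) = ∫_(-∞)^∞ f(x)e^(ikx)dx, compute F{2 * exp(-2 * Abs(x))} 8/(k^2 + 4)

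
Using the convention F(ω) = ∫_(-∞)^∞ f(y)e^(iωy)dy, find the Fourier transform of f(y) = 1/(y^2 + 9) pi*exp(-3*Abs(ω))/3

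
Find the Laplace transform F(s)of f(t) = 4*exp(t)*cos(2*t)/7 4*(s - 1)/(7*((s - 1)^2 + 4))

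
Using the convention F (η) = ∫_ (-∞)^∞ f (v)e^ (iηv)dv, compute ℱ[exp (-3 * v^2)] sqrt (3) * sqrt (pi) * exp (-η^2/12)/3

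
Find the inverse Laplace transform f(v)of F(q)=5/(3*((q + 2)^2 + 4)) 5*exp(-2*v)*sin(2*v)/6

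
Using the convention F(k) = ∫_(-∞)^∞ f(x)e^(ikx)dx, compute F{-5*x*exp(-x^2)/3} -5*I*sqrt(pi)*k*exp(-k^2/4)/6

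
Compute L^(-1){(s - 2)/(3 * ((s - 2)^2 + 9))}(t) exp(2 * t) * cos(3 * t)/3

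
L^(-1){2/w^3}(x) x^2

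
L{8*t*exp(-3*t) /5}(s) 8/(5*(s + 3) ^2) 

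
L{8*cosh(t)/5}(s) 8*s/(5*(s^2 - 1))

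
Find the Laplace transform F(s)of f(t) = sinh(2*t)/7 2/(7*(s^2 - 4))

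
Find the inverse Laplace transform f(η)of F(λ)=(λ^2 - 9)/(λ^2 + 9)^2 η*cos(3*η)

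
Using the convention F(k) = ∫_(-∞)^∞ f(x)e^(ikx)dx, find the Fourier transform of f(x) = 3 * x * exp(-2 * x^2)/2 3 * sqrt(2) * I * sqrt(pi) * k * exp(-k^2/8)/16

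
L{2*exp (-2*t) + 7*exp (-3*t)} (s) 7/ (s + 3) + 2/ (s + 2)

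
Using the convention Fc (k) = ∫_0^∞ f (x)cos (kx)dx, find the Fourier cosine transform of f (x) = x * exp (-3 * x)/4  (9 - k^2)/ (4 * (k^2 + 9)^2)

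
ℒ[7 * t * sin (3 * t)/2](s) 21 * s/ (s^2 + 9)^2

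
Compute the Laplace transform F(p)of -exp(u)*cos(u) (1 - p)/((p - 1)^2 + 1)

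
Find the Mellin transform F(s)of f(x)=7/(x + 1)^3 7*pi*(s - 2)*(s - 1)/(2*sin(pi*s))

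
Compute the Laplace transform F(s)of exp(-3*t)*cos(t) (s + 3)/((s + 3)^2 + 1)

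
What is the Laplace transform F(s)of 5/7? 5/(7*s)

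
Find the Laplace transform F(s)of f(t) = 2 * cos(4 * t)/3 2 * s/(3 * (s^2 + 16))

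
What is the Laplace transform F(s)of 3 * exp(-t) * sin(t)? 3/((s + 1)^2 + 1)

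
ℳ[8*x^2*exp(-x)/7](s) 8*gamma(s + 2)/7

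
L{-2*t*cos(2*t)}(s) 2*(4 - s^2)/(s^2 + 4)^2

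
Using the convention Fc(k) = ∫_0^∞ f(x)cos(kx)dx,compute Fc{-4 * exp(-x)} -4/(k^2+1)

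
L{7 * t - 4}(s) 7/s^2 - 4/s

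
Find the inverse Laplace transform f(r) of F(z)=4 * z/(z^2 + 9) 4 * cos(3 * r) 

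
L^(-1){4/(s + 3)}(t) 4*exp(-3*t)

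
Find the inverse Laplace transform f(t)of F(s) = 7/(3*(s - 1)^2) 7*t*exp(t)/3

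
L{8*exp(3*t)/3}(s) 8/(3*(s - 3))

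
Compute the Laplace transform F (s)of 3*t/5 3/ (5*s^2)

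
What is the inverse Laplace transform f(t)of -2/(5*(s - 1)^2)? -2*t*exp(t)/5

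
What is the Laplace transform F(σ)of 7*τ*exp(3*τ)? 7/(σ - 3)^2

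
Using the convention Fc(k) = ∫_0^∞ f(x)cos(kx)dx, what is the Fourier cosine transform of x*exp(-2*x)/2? (4 - k^2)/(2*(k^2 + 4)^2)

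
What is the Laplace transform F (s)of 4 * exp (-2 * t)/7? 4/ (7 * (s + 2))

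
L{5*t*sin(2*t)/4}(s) 5*s/(s^2+4)^2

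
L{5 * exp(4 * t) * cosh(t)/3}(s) 5 * (s - 4)/(3 * ((s - 4)^2 - 1))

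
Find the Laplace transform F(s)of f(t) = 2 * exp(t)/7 2/(7 * (s - 1))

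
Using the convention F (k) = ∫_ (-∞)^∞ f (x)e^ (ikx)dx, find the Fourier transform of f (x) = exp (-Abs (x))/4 1/ (2*(k^2 + 1))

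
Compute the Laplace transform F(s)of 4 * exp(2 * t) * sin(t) 4/((s - 2)^2 + 1)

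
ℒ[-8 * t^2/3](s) -16/(3 * s^3)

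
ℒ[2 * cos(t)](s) 2 * s/(s^2+1)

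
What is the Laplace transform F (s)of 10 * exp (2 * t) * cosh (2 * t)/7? 10 * (s - 2)/ (7 * s * (s - 4))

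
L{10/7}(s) 10/(7 * s) 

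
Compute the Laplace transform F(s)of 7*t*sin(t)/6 7*s/(3*(s^2+1)^2)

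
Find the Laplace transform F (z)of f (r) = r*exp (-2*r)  (z + 2)^ (-2)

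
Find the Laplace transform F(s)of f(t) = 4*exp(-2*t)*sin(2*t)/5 8/(5*((s + 2)^2 + 4))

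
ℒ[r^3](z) 6/z^4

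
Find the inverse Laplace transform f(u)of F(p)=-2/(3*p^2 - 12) -sinh(2*u)/3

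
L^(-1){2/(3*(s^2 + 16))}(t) sin(4*t)/6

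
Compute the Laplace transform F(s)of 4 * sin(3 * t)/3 4/(s^2 + 9)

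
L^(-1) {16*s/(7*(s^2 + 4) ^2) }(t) 4*t*sin(2*t) /7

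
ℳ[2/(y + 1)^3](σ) gamma(σ)*gamma(3 - σ)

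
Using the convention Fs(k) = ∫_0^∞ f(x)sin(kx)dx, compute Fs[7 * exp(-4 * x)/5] 7 * k/(5 * (k^2+16))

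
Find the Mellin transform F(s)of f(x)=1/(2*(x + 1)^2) (-pi*s + pi)/(2*sin(pi*s))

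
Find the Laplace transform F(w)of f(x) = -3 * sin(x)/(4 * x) -3 * atan(1/w)/4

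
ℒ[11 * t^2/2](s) 11/s^3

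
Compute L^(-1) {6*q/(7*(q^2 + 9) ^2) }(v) v*sin(3*v) /7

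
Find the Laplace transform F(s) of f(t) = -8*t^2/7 -16/(7*s^3) 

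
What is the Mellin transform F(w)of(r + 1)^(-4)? gamma(w) * gamma(4 - w)/6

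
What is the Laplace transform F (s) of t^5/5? 24/s^6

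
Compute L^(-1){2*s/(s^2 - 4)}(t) 2*cosh(2*t)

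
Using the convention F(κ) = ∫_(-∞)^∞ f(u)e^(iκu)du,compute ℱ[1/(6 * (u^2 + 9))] pi * exp(-3 * Abs(κ))/18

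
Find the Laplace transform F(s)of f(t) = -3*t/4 -3/(4*s^2)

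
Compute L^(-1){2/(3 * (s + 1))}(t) 2 * exp(-t)/3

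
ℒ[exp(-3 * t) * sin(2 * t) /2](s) 1/((s + 3) ^2 + 4) 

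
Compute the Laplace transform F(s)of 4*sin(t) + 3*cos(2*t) 4/(s^2 + 1) + 3*s/(s^2 + 4)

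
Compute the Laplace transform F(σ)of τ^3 6/σ^4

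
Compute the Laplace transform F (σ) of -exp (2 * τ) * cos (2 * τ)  (2 - σ) / ( (σ - 2) ^2+4) 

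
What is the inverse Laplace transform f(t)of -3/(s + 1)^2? -3*t*exp(-t)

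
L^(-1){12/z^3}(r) 6 * r^2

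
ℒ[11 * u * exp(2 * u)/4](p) 11/(4 * (p - 2)^2)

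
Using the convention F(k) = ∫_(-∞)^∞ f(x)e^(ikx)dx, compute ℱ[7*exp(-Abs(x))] 14/(k^2 + 1)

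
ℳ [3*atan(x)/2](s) -3*pi*sec(pi*s/2)/(4*s)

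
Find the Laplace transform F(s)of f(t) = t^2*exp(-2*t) 2/(s + 2)^3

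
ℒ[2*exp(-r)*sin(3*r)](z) 6/((z + 1)^2 + 9)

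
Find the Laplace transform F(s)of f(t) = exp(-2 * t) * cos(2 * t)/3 (s+2)/(3 * ((s+2)^2+4))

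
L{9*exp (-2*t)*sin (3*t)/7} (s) 27/ (7*( (s + 2)^2 + 9))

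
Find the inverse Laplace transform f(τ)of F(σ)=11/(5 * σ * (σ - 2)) 11 * exp(τ) * sinh(τ)/5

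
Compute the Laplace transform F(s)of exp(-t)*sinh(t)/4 1/(4*s*(s + 2))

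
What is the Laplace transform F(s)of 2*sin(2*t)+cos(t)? 4/(s^2+4)+s/(s^2+1)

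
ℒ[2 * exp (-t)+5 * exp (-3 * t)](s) 2/ (s+1)+5/ (s+3)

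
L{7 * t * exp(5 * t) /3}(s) 7/(3 * (s - 5) ^2) 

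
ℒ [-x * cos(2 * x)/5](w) (4 - w^2)/(5 * (w^2+4)^2)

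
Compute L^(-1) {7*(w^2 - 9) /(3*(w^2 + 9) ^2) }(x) 7*x*cos(3*x) /3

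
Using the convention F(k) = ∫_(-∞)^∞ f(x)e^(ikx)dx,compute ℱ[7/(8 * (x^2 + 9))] 7 * pi * exp(-3 * Abs(k))/24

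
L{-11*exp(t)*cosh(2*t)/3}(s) 11*(1 - s)/(3*((s - 1)^2 - 4))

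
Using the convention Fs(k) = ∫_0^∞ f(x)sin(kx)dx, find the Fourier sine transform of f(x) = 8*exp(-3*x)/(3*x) 8*atan(k/3)/3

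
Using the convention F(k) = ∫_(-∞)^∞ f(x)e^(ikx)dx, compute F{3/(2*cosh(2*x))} 3*pi/(4*cosh(pi*k/4))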